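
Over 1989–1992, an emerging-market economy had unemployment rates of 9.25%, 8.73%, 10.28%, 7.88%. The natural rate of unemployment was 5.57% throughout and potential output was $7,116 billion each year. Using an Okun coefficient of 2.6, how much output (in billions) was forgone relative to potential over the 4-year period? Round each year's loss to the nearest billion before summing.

$2,564 billion

Year 1989: gap = -2.6 × (9.25 - 5.57) = -9.568%, loss ≈ 7116 × 9.568/100 ≈ 681.
Year 1990: gap = -2.6 × (8.73 - 5.57) = -8.216%, loss ≈ 7116 × 8.216/100 ≈ 585.
Year 1991: gap = -2.6 × (10.28 - 5.57) = -12.246%, loss ≈ 7116 × 12.246/100 ≈ 871.
Year 1992: gap = -2.6 × (7.88 - 5.57) = -6.006%, loss ≈ 7116 × 6.006/100 ≈ 427.
Total lost output = 681 + 585 + 871 + 427 = 2564 billion.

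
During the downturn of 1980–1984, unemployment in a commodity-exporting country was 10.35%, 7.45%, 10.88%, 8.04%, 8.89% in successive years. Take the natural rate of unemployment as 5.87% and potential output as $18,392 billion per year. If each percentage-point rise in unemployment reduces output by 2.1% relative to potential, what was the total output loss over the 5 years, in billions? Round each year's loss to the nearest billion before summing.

Year 1980: gap = -2.1 × (10.35 - 5.87) = -9.408%, loss ≈ 18392 × 9.408/100 ≈ 1730.
Year 1981: gap = -2.1 × (7.45 - 5.87) = -3.318%, loss ≈ 18392 × 3.318/100 ≈ 610.
Year 1982: gap = -2.1 × (10.88 - 5.87) = -10.521%, loss ≈ 18392 × 10.521/100 ≈ 1935.
Year 1983: gap = -2.1 × (8.04 - 5.87) = -4.557%, loss ≈ 18392 × 4.557/100 ≈ 838.
Year 1984: gap = -2.1 × (8.89 - 5.87) = -6.342%, loss ≈ 18392 × 6.342/100 ≈ 1166.
Total lost output = 1730 + 610 + 1935 + 838 + 1166 = 6279 billion.

$6,279 billion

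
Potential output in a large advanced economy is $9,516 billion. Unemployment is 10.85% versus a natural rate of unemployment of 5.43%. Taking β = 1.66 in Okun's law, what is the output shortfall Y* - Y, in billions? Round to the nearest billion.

Output gap = -1.66 × (10.85 - 5.43) = -1.66 × 5.42 = -8.9972%.
Actual GDP ≈ 9516 × 0.910028 ≈ 8660 billion, so the shortfall is 9516 - 8660 = 856 billion.

$856 billion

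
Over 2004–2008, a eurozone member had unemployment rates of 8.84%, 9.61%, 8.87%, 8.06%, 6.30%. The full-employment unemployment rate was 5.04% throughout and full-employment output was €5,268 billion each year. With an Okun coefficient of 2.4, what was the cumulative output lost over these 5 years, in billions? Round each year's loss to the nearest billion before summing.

€2,083 billion

Year 2004: gap = -2.4 × (8.84 - 5.04) = -9.12%, loss ≈ 5268 × 9.12/100 ≈ 480.
Year 2005: gap = -2.4 × (9.61 - 5.04) = -10.968%, loss ≈ 5268 × 10.968/100 ≈ 578.
Year 2006: gap = -2.4 × (8.87 - 5.04) = -9.192%, loss ≈ 5268 × 9.192/100 ≈ 484.
Year 2007: gap = -2.4 × (8.06 - 5.04) = -7.248%, loss ≈ 5268 × 7.248/100 ≈ 382.
Year 2008: gap = -2.4 × (6.3 - 5.04) = -3.024%, loss ≈ 5268 × 3.024/100 ≈ 159.
Total lost output = 480 + 578 + 484 + 382 + 159 = 2083 billion.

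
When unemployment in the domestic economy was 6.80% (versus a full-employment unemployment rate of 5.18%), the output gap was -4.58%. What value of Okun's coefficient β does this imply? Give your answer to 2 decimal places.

β ≈ 2.83

Okun's law: output gap = -β × (u - u*).
-4.58 = -β × (6.8 - 5.18) = -β × 1.62, so β = 4.58/1.62 = 2.83.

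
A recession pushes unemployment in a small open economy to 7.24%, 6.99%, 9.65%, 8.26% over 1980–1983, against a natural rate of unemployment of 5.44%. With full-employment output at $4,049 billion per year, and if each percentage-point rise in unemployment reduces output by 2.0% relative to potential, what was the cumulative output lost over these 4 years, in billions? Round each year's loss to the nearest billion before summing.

$841 billion

Year 1980: gap = -2.0 × (7.24 - 5.44) = -3.6%, loss ≈ 4049 × 3.6/100 ≈ 146.
Year 1981: gap = -2.0 × (6.99 - 5.44) = -3.1%, loss ≈ 4049 × 3.1/100 ≈ 126.
Year 1982: gap = -2.0 × (9.65 - 5.44) = -8.42%, loss ≈ 4049 × 8.42/100 ≈ 341.
Year 1983: gap = -2.0 × (8.26 - 5.44) = -5.64%, loss ≈ 4049 × 5.64/100 ≈ 228.
Total lost output = 146 + 126 + 341 + 228 = 841 billion.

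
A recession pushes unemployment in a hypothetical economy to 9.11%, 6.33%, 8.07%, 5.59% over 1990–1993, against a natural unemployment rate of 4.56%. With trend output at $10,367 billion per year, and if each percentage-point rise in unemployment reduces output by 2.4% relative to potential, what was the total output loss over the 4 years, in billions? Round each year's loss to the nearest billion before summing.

Year 1990: gap = -2.4 × (9.11 - 4.56) = -10.92%, loss ≈ 10367 × 10.92/100 ≈ 1132.
Year 1991: gap = -2.4 × (6.33 - 4.56) = -4.248%, loss ≈ 10367 × 4.248/100 ≈ 440.
Year 1992: gap = -2.4 × (8.07 - 4.56) = -8.424%, loss ≈ 10367 × 8.424/100 ≈ 873.
Year 1993: gap = -2.4 × (5.59 - 4.56) = -2.472%, loss ≈ 10367 × 2.472/100 ≈ 256.
Total lost output = 1132 + 440 + 873 + 256 = 2701 billion.

$2,701 billion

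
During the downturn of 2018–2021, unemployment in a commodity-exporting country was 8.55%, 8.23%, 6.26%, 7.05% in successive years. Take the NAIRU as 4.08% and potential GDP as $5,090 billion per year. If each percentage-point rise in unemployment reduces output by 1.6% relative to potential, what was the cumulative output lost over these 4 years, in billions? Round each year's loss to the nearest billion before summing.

$1,122 billion

Year 2018: gap = -1.6 × (8.55 - 4.08) = -7.152%, loss ≈ 5090 × 7.152/100 ≈ 364.
Year 2019: gap = -1.6 × (8.23 - 4.08) = -6.64%, loss ≈ 5090 × 6.64/100 ≈ 338.
Year 2020: gap = -1.6 × (6.26 - 4.08) = -3.488%, loss ≈ 5090 × 3.488/100 ≈ 178.
Year 2021: gap = -1.6 × (7.05 - 4.08) = -4.752%, loss ≈ 5090 × 4.752/100 ≈ 242.
Total lost output = 364 + 338 + 178 + 242 = 1122 billion.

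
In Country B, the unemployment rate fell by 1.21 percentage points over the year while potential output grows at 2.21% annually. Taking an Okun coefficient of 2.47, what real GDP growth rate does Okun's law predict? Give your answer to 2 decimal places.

Growth-rate Okun's law: g_Y = g_Y* - β × Δu.
g_Y = 2.21 - 2.47 × (-1.21) = 2.21 + 2.9887 = 5.1987%, i.e. 5.20% to 2 d.p.

5.20%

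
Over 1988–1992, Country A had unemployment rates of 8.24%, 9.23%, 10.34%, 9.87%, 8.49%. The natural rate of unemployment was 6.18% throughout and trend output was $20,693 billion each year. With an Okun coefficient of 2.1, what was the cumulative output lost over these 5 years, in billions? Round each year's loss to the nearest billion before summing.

Year 1988: gap = -2.1 × (8.24 - 6.18) = -4.326%, loss ≈ 20693 × 4.326/100 ≈ 895.
Year 1989: gap = -2.1 × (9.23 - 6.18) = -6.405%, loss ≈ 20693 × 6.405/100 ≈ 1325.
Year 1990: gap = -2.1 × (10.34 - 6.18) = -8.736%, loss ≈ 20693 × 8.736/100 ≈ 1808.
Year 1991: gap = -2.1 × (9.87 - 6.18) = -7.749%, loss ≈ 20693 × 7.749/100 ≈ 1604.
Year 1992: gap = -2.1 × (8.49 - 6.18) = -4.851%, loss ≈ 20693 × 4.851/100 ≈ 1004.
Total lost output = 895 + 1325 + 1808 + 1604 + 1004 = 6636 billion.

$6,636 billion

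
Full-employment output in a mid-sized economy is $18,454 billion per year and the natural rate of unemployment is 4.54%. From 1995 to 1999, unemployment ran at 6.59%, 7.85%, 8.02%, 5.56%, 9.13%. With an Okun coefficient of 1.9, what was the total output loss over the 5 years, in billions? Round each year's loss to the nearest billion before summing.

$5,067 billion

Year 1995: gap = -1.9 × (6.59 - 4.54) = -3.895%, loss ≈ 18454 × 3.895/100 ≈ 719.
Year 1996: gap = -1.9 × (7.85 - 4.54) = -6.289%, loss ≈ 18454 × 6.289/100 ≈ 1161.
Year 1997: gap = -1.9 × (8.02 - 4.54) = -6.612%, loss ≈ 18454 × 6.612/100 ≈ 1220.
Year 1998: gap = -1.9 × (5.56 - 4.54) = -1.938%, loss ≈ 18454 × 1.938/100 ≈ 358.
Year 1999: gap = -1.9 × (9.13 - 4.54) = -8.721%, loss ≈ 18454 × 8.721/100 ≈ 1609.
Total lost output = 719 + 1161 + 1220 + 358 + 1609 = 5067 billion.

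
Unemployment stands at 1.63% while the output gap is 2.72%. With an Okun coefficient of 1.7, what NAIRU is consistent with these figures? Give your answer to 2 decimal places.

From Okun's law, u - u* = -(output gap)/β = -(2.72)/1.7 = -1.6 points.
So u* = 1.63 + 1.6 = 3.23%.

3.23%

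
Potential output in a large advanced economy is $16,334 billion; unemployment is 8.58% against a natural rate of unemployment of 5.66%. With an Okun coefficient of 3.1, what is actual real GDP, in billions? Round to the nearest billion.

$14,855 billion

Unemployment gap = 8.58 - 5.66 = 2.92 points, so the output gap is -3.1 × 2.92 = -9.052%.
Actual GDP = 16334 × (1 - 9.052/100) = 16334 × 0.90948 ≈ 14855 billion.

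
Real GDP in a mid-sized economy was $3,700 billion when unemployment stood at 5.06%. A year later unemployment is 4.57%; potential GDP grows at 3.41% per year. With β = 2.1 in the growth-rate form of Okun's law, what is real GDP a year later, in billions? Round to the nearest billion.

Δu = 4.57 - 5.06 = -0.49 points.
Okun's law (growth form): g_Y = g_Y* - β × Δu = 3.41 - 2.1 × (-0.49) = 3.41 + 1.029 = 4.439%.
Real GDP in the next year = 3700 × (1 + 4.439/100) = 3700 × 1.04439 ≈ 3864 billion.

$3,864 billion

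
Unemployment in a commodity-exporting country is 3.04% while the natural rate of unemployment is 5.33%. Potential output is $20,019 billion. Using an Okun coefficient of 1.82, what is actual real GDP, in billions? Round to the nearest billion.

Unemployment gap = 3.04 - 5.33 = -2.29 points, so the output gap is -1.82 × (-2.29) = 4.1678%.
Actual GDP = 20019 × (1 + 4.1678/100) = 20019 × 1.041678 ≈ 20853 billion.

$20,853 billion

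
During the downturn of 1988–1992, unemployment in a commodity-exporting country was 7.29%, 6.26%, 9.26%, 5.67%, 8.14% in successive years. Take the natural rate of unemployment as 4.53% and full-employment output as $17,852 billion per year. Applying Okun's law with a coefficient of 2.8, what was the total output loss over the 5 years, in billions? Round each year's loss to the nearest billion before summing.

Year 1988: gap = -2.8 × (7.29 - 4.53) = -7.728%, loss ≈ 17852 × 7.728/100 ≈ 1380.
Year 1989: gap = -2.8 × (6.26 - 4.53) = -4.844%, loss ≈ 17852 × 4.844/100 ≈ 865.
Year 1990: gap = -2.8 × (9.26 - 4.53) = -13.244%, loss ≈ 17852 × 13.244/100 ≈ 2364.
Year 1991: gap = -2.8 × (5.67 - 4.53) = -3.192%, loss ≈ 17852 × 3.192/100 ≈ 570.
Year 1992: gap = -2.8 × (8.14 - 4.53) = -10.108%, loss ≈ 17852 × 10.108/100 ≈ 1804.
Total lost output = 1380 + 865 + 2364 + 570 + 1804 = 6983 billion.

$6,983 billion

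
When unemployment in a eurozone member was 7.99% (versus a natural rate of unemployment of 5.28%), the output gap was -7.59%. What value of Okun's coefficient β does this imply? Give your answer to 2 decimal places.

β ≈ 2.80

Okun's law: output gap = -β × (u - u*).
-7.59 = -β × (7.99 - 5.28) = -β × 2.71, so β = 7.59/2.71 = 2.80.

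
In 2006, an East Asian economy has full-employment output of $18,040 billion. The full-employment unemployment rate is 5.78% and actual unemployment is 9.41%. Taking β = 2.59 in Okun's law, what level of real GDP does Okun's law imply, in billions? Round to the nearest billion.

Unemployment gap = 9.41 - 5.78 = 3.63 points, so the output gap is -2.59 × 3.63 = -9.4017%.
Actual GDP = 18040 × (1 - 9.4017/100) = 18040 × 0.905983 ≈ 16344 billion.

$16,344 billion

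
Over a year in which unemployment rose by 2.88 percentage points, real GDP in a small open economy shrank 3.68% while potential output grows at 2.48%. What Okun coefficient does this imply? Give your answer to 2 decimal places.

Growth form: g_Y = g_Y* - β × Δu, so β = (g_Y* - g_Y)/Δu.
β = (2.48 + 3.68)/2.88 = 6.16/2.88 = 2.14.

β ≈ 2.14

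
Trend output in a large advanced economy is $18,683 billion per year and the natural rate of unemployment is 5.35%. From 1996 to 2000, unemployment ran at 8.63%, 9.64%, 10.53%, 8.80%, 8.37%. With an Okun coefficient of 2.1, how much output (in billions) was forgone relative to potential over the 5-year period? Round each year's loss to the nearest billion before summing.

Year 1996: gap = -2.1 × (8.63 - 5.35) = -6.888%, loss ≈ 18683 × 6.888/100 ≈ 1287.
Year 1997: gap = -2.1 × (9.64 - 5.35) = -9.009%, loss ≈ 18683 × 9.009/100 ≈ 1683.
Year 1998: gap = -2.1 × (10.53 - 5.35) = -10.878%, loss ≈ 18683 × 10.878/100 ≈ 2032.
Year 1999: gap = -2.1 × (8.8 - 5.35) = -7.245%, loss ≈ 18683 × 7.245/100 ≈ 1354.
Year 2000: gap = -2.1 × (8.37 - 5.35) = -6.342%, loss ≈ 18683 × 6.342/100 ≈ 1185.
Total lost output = 1287 + 1683 + 2032 + 1354 + 1185 = 7541 billion.

$7,541 billion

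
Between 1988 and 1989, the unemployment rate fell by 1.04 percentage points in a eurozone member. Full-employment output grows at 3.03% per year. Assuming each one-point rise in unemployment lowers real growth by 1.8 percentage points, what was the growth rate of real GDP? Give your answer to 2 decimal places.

4.90%

Growth-rate Okun's law: g_Y = g_Y* - β × Δu.
g_Y = 3.03 - 1.8 × (-1.04) = 3.03 + 1.872 = 4.902%, i.e. 4.90% to 2 d.p.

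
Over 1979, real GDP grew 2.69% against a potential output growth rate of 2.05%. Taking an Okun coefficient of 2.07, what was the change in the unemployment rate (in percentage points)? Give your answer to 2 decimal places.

Growth-rate Okun's law: g_Y = g_Y* - β × Δu, so Δu = (g_Y* - g_Y)/β.
Δu = (2.05 - 2.69)/2.07 = -0.64/2.07 = -0.31 percentage points.

-0.31 percentage points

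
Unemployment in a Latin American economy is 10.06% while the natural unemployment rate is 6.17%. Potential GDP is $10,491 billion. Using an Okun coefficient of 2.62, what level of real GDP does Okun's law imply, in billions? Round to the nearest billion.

Unemployment gap = 10.06 - 6.17 = 3.89 points, so the output gap is -2.62 × 3.89 = -10.1918%.
Actual GDP = 10491 × (1 - 10.1918/100) = 10491 × 0.898082 ≈ 9422 billion.

$9,422 billion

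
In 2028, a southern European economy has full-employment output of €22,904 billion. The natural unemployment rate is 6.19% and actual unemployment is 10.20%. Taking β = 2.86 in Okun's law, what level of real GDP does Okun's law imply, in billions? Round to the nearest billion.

€20,277 billion

Unemployment gap = 10.2 - 6.19 = 4.01 points, so the output gap is -2.86 × 4.01 = -11.4686%.
Actual GDP = 22904 × (1 - 11.4686/100) = 22904 × 0.885314 ≈ 20277 billion.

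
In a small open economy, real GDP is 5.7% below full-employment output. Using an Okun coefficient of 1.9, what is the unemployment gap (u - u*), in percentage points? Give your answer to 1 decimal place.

Okun's law: output gap = -β × (u - u*), so u - u* = -(output gap)/β.
u - u* = -(-5.7)/1.9 = 3 percentage points.

3.0 percentage points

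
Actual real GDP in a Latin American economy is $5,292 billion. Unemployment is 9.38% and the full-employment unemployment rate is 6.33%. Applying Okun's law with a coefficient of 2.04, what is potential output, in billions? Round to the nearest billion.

$5,643 billion

Unemployment gap = 9.38 - 6.33 = 3.05 points, so output gap = -2.04 × 3.05 = -6.222%.
Since Y = Y* × (1 + gap/100), Y* = 5292/0.93778 ≈ 5643 billion.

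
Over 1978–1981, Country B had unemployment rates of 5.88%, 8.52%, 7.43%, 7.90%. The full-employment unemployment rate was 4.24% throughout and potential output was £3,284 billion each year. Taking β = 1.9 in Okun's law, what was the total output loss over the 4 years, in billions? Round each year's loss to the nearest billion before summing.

Year 1978: gap = -1.9 × (5.88 - 4.24) = -3.116%, loss ≈ 3284 × 3.116/100 ≈ 102.
Year 1979: gap = -1.9 × (8.52 - 4.24) = -8.132%, loss ≈ 3284 × 8.132/100 ≈ 267.
Year 1980: gap = -1.9 × (7.43 - 4.24) = -6.061%, loss ≈ 3284 × 6.061/100 ≈ 199.
Year 1981: gap = -1.9 × (7.9 - 4.24) = -6.954%, loss ≈ 3284 × 6.954/100 ≈ 228.
Total lost output = 102 + 267 + 199 + 228 = 796 billion.

£796 billion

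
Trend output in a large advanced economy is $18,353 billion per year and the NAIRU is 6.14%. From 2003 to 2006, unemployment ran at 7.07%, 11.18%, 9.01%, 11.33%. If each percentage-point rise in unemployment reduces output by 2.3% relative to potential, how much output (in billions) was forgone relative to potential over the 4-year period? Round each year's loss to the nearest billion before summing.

Year 2003: gap = -2.3 × (7.07 - 6.14) = -2.139%, loss ≈ 18353 × 2.139/100 ≈ 393.
Year 2004: gap = -2.3 × (11.18 - 6.14) = -11.592%, loss ≈ 18353 × 11.592/100 ≈ 2127.
Year 2005: gap = -2.3 × (9.01 - 6.14) = -6.601%, loss ≈ 18353 × 6.601/100 ≈ 1211.
Year 2006: gap = -2.3 × (11.33 - 6.14) = -11.937%, loss ≈ 18353 × 11.937/100 ≈ 2191.
Total lost output = 393 + 2127 + 1211 + 2191 = 5922 billion.

$5,922 billion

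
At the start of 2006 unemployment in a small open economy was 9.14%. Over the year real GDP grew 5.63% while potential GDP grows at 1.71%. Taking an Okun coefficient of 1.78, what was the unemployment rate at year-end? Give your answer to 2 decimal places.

Growth-rate Okun's law: g_Y = g_Y* - β × Δu, so Δu = (g_Y* - g_Y)/β.
Δu = (1.71 - 5.63)/1.78 = -3.92/1.78 = -2.20 percentage points.
Year-end unemployment = 9.14 - 2.2 = 6.94%.

6.94%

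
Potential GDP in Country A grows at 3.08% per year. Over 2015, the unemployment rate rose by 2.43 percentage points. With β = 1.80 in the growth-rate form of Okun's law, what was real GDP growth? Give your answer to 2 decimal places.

Growth-rate Okun's law: g_Y = g_Y* - β × Δu.
g_Y = 3.08 - 1.80 × (2.43) = 3.08 - 4.374 = -1.294%, i.e. -1.29% to 2 d.p.

-1.29%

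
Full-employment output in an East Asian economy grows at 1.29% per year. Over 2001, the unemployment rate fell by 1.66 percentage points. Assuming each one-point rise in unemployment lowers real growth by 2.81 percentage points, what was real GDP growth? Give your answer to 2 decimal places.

5.95%

Growth-rate Okun's law: g_Y = g_Y* - β × Δu.
g_Y = 1.29 - 2.81 × (-1.66) = 1.29 + 4.6646 = 5.9546%, i.e. 5.95% to 2 d.p.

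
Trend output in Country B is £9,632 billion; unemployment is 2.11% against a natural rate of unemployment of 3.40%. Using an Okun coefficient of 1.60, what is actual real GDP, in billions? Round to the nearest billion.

Unemployment gap = 2.11 - 3.4 = -1.29 points, so the output gap is -1.6 × (-1.29) = 2.064%.
Actual GDP = 9632 × (1 + 2.064/100) = 9632 × 1.02064 ≈ 9831 billion.

£9,831 billion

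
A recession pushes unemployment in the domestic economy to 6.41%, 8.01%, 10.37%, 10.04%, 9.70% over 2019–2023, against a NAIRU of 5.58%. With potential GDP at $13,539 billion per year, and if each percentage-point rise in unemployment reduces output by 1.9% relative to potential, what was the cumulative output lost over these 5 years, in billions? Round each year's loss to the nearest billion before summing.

Year 2019: gap = -1.9 × (6.41 - 5.58) = -1.577%, loss ≈ 13539 × 1.577/100 ≈ 214.
Year 2020: gap = -1.9 × (8.01 - 5.58) = -4.617%, loss ≈ 13539 × 4.617/100 ≈ 625.
Year 2021: gap = -1.9 × (10.37 - 5.58) = -9.101%, loss ≈ 13539 × 9.101/100 ≈ 1232.
Year 2022: gap = -1.9 × (10.04 - 5.58) = -8.474%, loss ≈ 13539 × 8.474/100 ≈ 1147.
Year 2023: gap = -1.9 × (9.7 - 5.58) = -7.828%, loss ≈ 13539 × 7.828/100 ≈ 1060.
Total lost output = 214 + 625 + 1232 + 1147 + 1060 = 4278 billion.

$4,278 billion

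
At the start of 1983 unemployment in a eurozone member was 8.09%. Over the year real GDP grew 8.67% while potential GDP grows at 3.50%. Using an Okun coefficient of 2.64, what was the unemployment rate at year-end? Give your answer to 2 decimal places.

Growth-rate Okun's law: g_Y = g_Y* - β × Δu, so Δu = (g_Y* - g_Y)/β.
Δu = (3.5 - 8.67)/2.64 = -5.17/2.64 = -1.96 percentage points.
Year-end unemployment = 8.09 - 1.96 = 6.13%.

6.13%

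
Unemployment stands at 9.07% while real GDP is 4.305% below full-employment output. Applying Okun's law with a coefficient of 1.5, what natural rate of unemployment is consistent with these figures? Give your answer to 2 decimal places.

From Okun's law, u - u* = -(output gap)/β = -(-4.305)/1.5 = 2.87 points.
So u* = 9.07 - 2.87 = 6.20%.

6.20%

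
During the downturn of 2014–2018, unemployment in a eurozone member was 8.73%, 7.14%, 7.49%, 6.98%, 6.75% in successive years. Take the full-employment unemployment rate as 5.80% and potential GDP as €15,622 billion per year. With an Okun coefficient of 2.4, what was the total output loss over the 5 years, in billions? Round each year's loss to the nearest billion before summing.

Year 2014: gap = -2.4 × (8.73 - 5.8) = -7.032%, loss ≈ 15622 × 7.032/100 ≈ 1099.
Year 2015: gap = -2.4 × (7.14 - 5.8) = -3.216%, loss ≈ 15622 × 3.216/100 ≈ 502.
Year 2016: gap = -2.4 × (7.49 - 5.8) = -4.056%, loss ≈ 15622 × 4.056/100 ≈ 634.
Year 2017: gap = -2.4 × (6.98 - 5.8) = -2.832%, loss ≈ 15622 × 2.832/100 ≈ 442.
Year 2018: gap = -2.4 × (6.75 - 5.8) = -2.28%, loss ≈ 15622 × 2.28/100 ≈ 356.
Total lost output = 1099 + 502 + 634 + 442 + 356 = 3033 billion.

€3,033 billion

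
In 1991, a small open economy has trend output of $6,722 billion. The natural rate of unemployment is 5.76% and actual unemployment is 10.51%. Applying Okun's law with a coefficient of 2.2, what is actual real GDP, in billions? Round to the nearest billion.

$6,020 billion

Unemployment gap = 10.51 - 5.76 = 4.75 points, so the output gap is -2.2 × 4.75 = -10.45%.
Actual GDP = 6722 × (1 - 10.45/100) = 6722 × 0.8955 ≈ 6020 billion.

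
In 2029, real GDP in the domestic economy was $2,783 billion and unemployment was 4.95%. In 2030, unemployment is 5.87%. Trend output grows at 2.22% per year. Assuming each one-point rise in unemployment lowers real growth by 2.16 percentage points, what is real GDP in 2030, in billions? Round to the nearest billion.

Δu = 5.87 - 4.95 = 0.92 points.
Okun's law (growth form): g_Y = g_Y* - β × Δu = 2.22 - 2.16 × (0.92) = 2.22 - 1.9872 = 0.2328%.
Real GDP in the next year = 2783 × (1 + 0.2328/100) = 2783 × 1.002328 ≈ 2789 billion.

$2,789 billion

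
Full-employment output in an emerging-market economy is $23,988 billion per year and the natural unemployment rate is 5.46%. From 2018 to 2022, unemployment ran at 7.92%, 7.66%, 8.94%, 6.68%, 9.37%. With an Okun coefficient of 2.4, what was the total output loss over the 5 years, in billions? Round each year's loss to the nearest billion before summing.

Year 2018: gap = -2.4 × (7.92 - 5.46) = -5.904%, loss ≈ 23988 × 5.904/100 ≈ 1416.
Year 2019: gap = -2.4 × (7.66 - 5.46) = -5.28%, loss ≈ 23988 × 5.28/100 ≈ 1267.
Year 2020: gap = -2.4 × (8.94 - 5.46) = -8.352%, loss ≈ 23988 × 8.352/100 ≈ 2003.
Year 2021: gap = -2.4 × (6.68 - 5.46) = -2.928%, loss ≈ 23988 × 2.928/100 ≈ 702.
Year 2022: gap = -2.4 × (9.37 - 5.46) = -9.384%, loss ≈ 23988 × 9.384/100 ≈ 2251.
Total lost output = 1416 + 1267 + 2003 + 702 + 2251 = 7639 billion.

$7,639 billion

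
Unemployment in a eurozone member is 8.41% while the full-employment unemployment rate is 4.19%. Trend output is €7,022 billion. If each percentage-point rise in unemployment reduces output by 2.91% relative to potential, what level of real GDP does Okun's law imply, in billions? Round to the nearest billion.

€6,160 billion

Unemployment gap = 8.41 - 4.19 = 4.22 points, so the output gap is -2.91 × 4.22 = -12.2802%.
Actual GDP = 7022 × (1 - 12.2802/100) = 7022 × 0.877198 ≈ 6160 billion.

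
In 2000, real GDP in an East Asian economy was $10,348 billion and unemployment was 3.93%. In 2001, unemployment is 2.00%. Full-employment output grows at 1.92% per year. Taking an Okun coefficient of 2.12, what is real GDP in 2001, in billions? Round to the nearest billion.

Δu = 2 - 3.93 = -1.93 points.
Okun's law (growth form): g_Y = g_Y* - β × Δu = 1.92 - 2.12 × (-1.93) = 1.92 + 4.0916 = 6.0116%.
Real GDP in the next year = 10348 × (1 + 6.0116/100) = 10348 × 1.060116 ≈ 10970 billion.

$10,970 billion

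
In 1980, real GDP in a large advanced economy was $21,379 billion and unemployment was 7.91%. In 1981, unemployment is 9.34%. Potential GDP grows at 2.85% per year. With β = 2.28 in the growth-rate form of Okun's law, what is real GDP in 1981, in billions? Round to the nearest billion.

$21,291 billion

Δu = 9.34 - 7.91 = 1.43 points.
Okun's law (growth form): g_Y = g_Y* - β × Δu = 2.85 - 2.28 × (1.43) = 2.85 - 3.2604 = -0.4104%.
Real GDP in the next year = 21379 × (1 - 0.4104/100) = 21379 × 0.995896 ≈ 21291 billion.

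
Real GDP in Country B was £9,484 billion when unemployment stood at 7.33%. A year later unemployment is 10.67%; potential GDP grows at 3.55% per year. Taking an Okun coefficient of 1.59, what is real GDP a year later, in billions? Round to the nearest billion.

£9,317 billion

Δu = 10.67 - 7.33 = 3.34 points.
Okun's law (growth form): g_Y = g_Y* - β × Δu = 3.55 - 1.59 × (3.34) = 3.55 - 5.3106 = -1.7606%.
Real GDP in the next year = 9484 × (1 - 1.7606/100) = 9484 × 0.982394 ≈ 9317 billion.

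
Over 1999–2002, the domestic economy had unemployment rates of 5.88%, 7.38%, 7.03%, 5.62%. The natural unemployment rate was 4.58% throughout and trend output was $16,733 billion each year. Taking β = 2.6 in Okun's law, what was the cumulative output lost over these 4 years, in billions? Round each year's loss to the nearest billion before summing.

Year 1999: gap = -2.6 × (5.88 - 4.58) = -3.38%, loss ≈ 16733 × 3.38/100 ≈ 566.
Year 2000: gap = -2.6 × (7.38 - 4.58) = -7.28%, loss ≈ 16733 × 7.28/100 ≈ 1218.
Year 2001: gap = -2.6 × (7.03 - 4.58) = -6.37%, loss ≈ 16733 × 6.37/100 ≈ 1066.
Year 2002: gap = -2.6 × (5.62 - 4.58) = -2.704%, loss ≈ 16733 × 2.704/100 ≈ 452.
Total lost output = 566 + 1218 + 1066 + 452 = 3302 billion.

$3,302 billion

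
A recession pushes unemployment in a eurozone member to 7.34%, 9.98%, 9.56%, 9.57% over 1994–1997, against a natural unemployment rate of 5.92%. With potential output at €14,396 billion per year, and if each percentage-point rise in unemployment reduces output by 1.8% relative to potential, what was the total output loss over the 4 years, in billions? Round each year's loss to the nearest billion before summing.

Year 1994: gap = -1.8 × (7.34 - 5.92) = -2.556%, loss ≈ 14396 × 2.556/100 ≈ 368.
Year 1995: gap = -1.8 × (9.98 - 5.92) = -7.308%, loss ≈ 14396 × 7.308/100 ≈ 1052.
Year 1996: gap = -1.8 × (9.56 - 5.92) = -6.552%, loss ≈ 14396 × 6.552/100 ≈ 943.
Year 1997: gap = -1.8 × (9.57 - 5.92) = -6.57%, loss ≈ 14396 × 6.57/100 ≈ 946.
Total lost output = 368 + 1052 + 943 + 946 = 3309 billion.

€3,309 billion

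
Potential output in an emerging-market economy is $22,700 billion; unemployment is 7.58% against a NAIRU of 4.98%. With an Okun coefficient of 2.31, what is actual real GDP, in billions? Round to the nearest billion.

$21,337 billion

Unemployment gap = 7.58 - 4.98 = 2.6 points, so the output gap is -2.31 × 2.6 = -6.006%.
Actual GDP = 22700 × (1 - 6.006/100) = 22700 × 0.93994 ≈ 21337 billion.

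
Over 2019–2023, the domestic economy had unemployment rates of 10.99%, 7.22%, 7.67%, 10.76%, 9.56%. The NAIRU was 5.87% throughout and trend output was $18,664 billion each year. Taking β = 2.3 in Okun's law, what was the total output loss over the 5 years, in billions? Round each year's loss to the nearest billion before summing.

$7,234 billion

Year 2019: gap = -2.3 × (10.99 - 5.87) = -11.776%, loss ≈ 18664 × 11.776/100 ≈ 2198.
Year 2020: gap = -2.3 × (7.22 - 5.87) = -3.105%, loss ≈ 18664 × 3.105/100 ≈ 580.
Year 2021: gap = -2.3 × (7.67 - 5.87) = -4.14%, loss ≈ 18664 × 4.14/100 ≈ 773.
Year 2022: gap = -2.3 × (10.76 - 5.87) = -11.247%, loss ≈ 18664 × 11.247/100 ≈ 2099.
Year 2023: gap = -2.3 × (9.56 - 5.87) = -8.487%, loss ≈ 18664 × 8.487/100 ≈ 1584.
Total lost output = 2198 + 580 + 773 + 2099 + 1584 = 7234 billion.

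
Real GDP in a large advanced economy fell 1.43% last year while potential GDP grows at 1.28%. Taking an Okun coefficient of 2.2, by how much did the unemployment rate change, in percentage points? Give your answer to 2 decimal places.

1.23 percentage points

Growth-rate Okun's law: g_Y = g_Y* - β × Δu, so Δu = (g_Y* - g_Y)/β.
Δu = (1.28 + 1.43)/2.2 = 2.71/2.2 = 1.23 percentage points.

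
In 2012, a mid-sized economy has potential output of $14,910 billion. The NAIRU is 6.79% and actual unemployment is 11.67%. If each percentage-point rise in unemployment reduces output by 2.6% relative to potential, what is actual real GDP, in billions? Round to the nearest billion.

Unemployment gap = 11.67 - 6.79 = 4.88 points, so the output gap is -2.6 × 4.88 = -12.688%.
Actual GDP = 14910 × (1 - 12.688/100) = 14910 × 0.87312 ≈ 13018 billion.

$13,018 billion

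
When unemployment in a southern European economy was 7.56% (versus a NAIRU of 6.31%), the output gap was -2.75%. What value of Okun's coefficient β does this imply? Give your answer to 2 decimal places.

β ≈ 2.20

Okun's law: output gap = -β × (u - u*).
-2.75 = -β × (7.56 - 6.31) = -β × 1.25, so β = 2.75/1.25 = 2.20.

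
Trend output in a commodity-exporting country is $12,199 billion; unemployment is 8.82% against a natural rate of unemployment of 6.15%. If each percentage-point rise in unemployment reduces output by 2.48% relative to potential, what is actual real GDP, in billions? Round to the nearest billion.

Unemployment gap = 8.82 - 6.15 = 2.67 points, so the output gap is -2.48 × 2.67 = -6.6216%.
Actual GDP = 12199 × (1 - 6.6216/100) = 12199 × 0.933784 ≈ 11391 billion.

$11,391 billion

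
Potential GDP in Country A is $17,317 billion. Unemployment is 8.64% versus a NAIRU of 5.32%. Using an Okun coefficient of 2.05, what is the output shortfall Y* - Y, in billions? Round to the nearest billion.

Output gap = -2.05 × (8.64 - 5.32) = -2.05 × 3.32 = -6.806%.
Actual GDP ≈ 17317 × 0.93194 ≈ 16138 billion, so the shortfall is 17317 - 16138 = 1179 billion.

$1,179 billion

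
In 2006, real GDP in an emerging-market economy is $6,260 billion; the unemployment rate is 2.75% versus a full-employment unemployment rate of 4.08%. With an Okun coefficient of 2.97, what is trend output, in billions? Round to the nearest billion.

Unemployment gap = 2.75 - 4.08 = -1.33 points, so output gap = -2.97 × (-1.33) = 3.9501%.
Since Y = Y* × (1 + gap/100), Y* = 6260/1.039501 ≈ 6022 billion.

$6,022 billion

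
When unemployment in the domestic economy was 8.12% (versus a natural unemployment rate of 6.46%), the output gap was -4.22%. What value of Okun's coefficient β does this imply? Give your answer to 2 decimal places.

Okun's law: output gap = -β × (u - u*).
-4.22 = -β × (8.12 - 6.46) = -β × 1.66, so β = 4.22/1.66 = 2.54.

β ≈ 2.54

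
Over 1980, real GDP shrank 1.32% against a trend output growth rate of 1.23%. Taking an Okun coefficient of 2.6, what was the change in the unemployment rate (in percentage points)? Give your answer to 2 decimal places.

0.98 percentage points

Growth-rate Okun's law: g_Y = g_Y* - β × Δu, so Δu = (g_Y* - g_Y)/β.
Δu = (1.23 + 1.32)/2.6 = 2.55/2.6 = 0.98 percentage points.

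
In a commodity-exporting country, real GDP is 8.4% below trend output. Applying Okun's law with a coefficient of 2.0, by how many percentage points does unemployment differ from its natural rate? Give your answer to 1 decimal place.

4.2 percentage points

Okun's law: output gap = -β × (u - u*), so u - u* = -(output gap)/β.
u - u* = -(-8.4)/2.0 = 4.2 percentage points.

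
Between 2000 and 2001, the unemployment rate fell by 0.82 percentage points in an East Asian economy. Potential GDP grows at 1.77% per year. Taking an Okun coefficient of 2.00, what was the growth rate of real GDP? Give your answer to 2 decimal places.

3.41%

Growth-rate Okun's law: g_Y = g_Y* - β × Δu.
g_Y = 1.77 - 2.00 × (-0.82) = 1.77 + 1.64 = 3.41%, i.e. 3.41% to 2 d.p.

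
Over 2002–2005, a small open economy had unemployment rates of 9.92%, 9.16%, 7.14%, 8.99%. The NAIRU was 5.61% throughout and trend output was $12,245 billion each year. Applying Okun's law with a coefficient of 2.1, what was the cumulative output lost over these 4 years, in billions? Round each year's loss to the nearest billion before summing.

$3,283 billion

Year 2002: gap = -2.1 × (9.92 - 5.61) = -9.051%, loss ≈ 12245 × 9.051/100 ≈ 1108.
Year 2003: gap = -2.1 × (9.16 - 5.61) = -7.455%, loss ≈ 12245 × 7.455/100 ≈ 913.
Year 2004: gap = -2.1 × (7.14 - 5.61) = -3.213%, loss ≈ 12245 × 3.213/100 ≈ 393.
Year 2005: gap = -2.1 × (8.99 - 5.61) = -7.098%, loss ≈ 12245 × 7.098/100 ≈ 869.
Total lost output = 1108 + 913 + 393 + 869 = 3283 billion.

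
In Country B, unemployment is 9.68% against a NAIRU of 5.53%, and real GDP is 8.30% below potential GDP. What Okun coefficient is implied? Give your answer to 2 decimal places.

β ≈ 2.00

Okun's law: output gap = -β × (u - u*).
-8.30 = -β × (9.68 - 5.53) = -β × 4.15, so β = 8.3/4.15 = 2.00.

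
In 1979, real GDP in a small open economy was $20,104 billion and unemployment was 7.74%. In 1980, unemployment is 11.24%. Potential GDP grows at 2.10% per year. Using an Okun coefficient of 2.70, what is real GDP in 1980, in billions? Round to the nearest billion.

$18,626 billion

Δu = 11.24 - 7.74 = 3.5 points.
Okun's law (growth form): g_Y = g_Y* - β × Δu = 2.10 - 2.70 × (3.50) = 2.1 - 9.45 = -7.35%.
Real GDP in the next year = 20104 × (1 - 7.35/100) = 20104 × 0.9265 ≈ 18626 billion.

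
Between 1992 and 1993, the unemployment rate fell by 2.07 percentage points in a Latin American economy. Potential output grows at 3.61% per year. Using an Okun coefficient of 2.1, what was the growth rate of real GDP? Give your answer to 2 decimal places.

Growth-rate Okun's law: g_Y = g_Y* - β × Δu.
g_Y = 3.61 - 2.1 × (-2.07) = 3.61 + 4.347 = 7.957%, i.e. 7.96% to 2 d.p.

7.96%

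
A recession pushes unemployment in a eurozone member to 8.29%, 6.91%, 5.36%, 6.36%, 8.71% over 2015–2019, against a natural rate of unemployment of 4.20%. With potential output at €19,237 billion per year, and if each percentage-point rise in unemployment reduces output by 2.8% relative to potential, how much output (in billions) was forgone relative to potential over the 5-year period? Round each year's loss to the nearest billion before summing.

€7,880 billion

Year 2015: gap = -2.8 × (8.29 - 4.2) = -11.452%, loss ≈ 19237 × 11.452/100 ≈ 2203.
Year 2016: gap = -2.8 × (6.91 - 4.2) = -7.588%, loss ≈ 19237 × 7.588/100 ≈ 1460.
Year 2017: gap = -2.8 × (5.36 - 4.2) = -3.248%, loss ≈ 19237 × 3.248/100 ≈ 625.
Year 2018: gap = -2.8 × (6.36 - 4.2) = -6.048%, loss ≈ 19237 × 6.048/100 ≈ 1163.
Year 2019: gap = -2.8 × (8.71 - 4.2) = -12.628%, loss ≈ 19237 × 12.628/100 ≈ 2429.
Total lost output = 2203 + 1460 + 625 + 1163 + 2429 = 7880 billion.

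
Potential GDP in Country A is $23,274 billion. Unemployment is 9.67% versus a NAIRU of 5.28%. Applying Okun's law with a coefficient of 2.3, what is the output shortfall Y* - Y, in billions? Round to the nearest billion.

Output gap = -2.3 × (9.67 - 5.28) = -2.3 × 4.39 = -10.097%.
Actual GDP ≈ 23274 × 0.89903 ≈ 20924 billion, so the shortfall is 23274 - 20924 = 2350 billion.

$2,350 billion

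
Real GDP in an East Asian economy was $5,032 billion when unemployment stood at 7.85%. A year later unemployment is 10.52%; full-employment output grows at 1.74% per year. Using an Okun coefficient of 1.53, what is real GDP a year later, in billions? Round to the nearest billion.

Δu = 10.52 - 7.85 = 2.67 points.
Okun's law (growth form): g_Y = g_Y* - β × Δu = 1.74 - 1.53 × (2.67) = 1.74 - 4.0851 = -2.3451%.
Real GDP in the next year = 5032 × (1 - 2.3451/100) = 5032 × 0.976549 ≈ 4914 billion.

$4,914 billion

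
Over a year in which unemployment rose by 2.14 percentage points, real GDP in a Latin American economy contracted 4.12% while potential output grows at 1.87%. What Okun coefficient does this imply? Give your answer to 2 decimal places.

Growth form: g_Y = g_Y* - β × Δu, so β = (g_Y* - g_Y)/Δu.
β = (1.87 + 4.12)/2.14 = 5.99/2.14 = 2.80.

β ≈ 2.80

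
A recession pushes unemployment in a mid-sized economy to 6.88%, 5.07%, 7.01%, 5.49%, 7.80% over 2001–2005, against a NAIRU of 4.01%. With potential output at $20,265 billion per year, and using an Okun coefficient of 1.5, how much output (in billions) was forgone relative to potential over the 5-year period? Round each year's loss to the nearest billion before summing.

$3,708 billion

Year 2001: gap = -1.5 × (6.88 - 4.01) = -4.305%, loss ≈ 20265 × 4.305/100 ≈ 872.
Year 2002: gap = -1.5 × (5.07 - 4.01) = -1.59%, loss ≈ 20265 × 1.59/100 ≈ 322.
Year 2003: gap = -1.5 × (7.01 - 4.01) = -4.5%, loss ≈ 20265 × 4.5/100 ≈ 912.
Year 2004: gap = -1.5 × (5.49 - 4.01) = -2.22%, loss ≈ 20265 × 2.22/100 ≈ 450.
Year 2005: gap = -1.5 × (7.8 - 4.01) = -5.685%, loss ≈ 20265 × 5.685/100 ≈ 1152.
Total lost output = 872 + 322 + 912 + 450 + 1152 = 3708 billion.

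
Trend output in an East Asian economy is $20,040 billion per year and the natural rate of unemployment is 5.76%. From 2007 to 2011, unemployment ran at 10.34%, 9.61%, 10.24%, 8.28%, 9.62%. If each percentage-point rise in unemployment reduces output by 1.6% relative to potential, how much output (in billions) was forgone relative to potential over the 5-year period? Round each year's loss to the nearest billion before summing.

$6,185 billion

Year 2007: gap = -1.6 × (10.34 - 5.76) = -7.328%, loss ≈ 20040 × 7.328/100 ≈ 1469.
Year 2008: gap = -1.6 × (9.61 - 5.76) = -6.16%, loss ≈ 20040 × 6.16/100 ≈ 1234.
Year 2009: gap = -1.6 × (10.24 - 5.76) = -7.168%, loss ≈ 20040 × 7.168/100 ≈ 1436.
Year 2010: gap = -1.6 × (8.28 - 5.76) = -4.032%, loss ≈ 20040 × 4.032/100 ≈ 808.
Year 2011: gap = -1.6 × (9.62 - 5.76) = -6.176%, loss ≈ 20040 × 6.176/100 ≈ 1238.
Total lost output = 1469 + 1234 + 1436 + 808 + 1238 = 6185 billion.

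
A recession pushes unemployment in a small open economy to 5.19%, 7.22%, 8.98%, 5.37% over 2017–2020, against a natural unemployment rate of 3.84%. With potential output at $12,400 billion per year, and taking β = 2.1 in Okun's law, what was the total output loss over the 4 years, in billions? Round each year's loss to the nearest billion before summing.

$2,968 billion

Year 2017: gap = -2.1 × (5.19 - 3.84) = -2.835%, loss ≈ 12400 × 2.835/100 ≈ 352.
Year 2018: gap = -2.1 × (7.22 - 3.84) = -7.098%, loss ≈ 12400 × 7.098/100 ≈ 880.
Year 2019: gap = -2.1 × (8.98 - 3.84) = -10.794%, loss ≈ 12400 × 10.794/100 ≈ 1338.
Year 2020: gap = -2.1 × (5.37 - 3.84) = -3.213%, loss ≈ 12400 × 3.213/100 ≈ 398.
Total lost output = 352 + 880 + 1338 + 398 = 2968 billion.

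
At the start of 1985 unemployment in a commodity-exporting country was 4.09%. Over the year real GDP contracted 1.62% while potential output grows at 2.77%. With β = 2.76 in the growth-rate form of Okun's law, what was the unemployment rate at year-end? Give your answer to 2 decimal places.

Growth-rate Okun's law: g_Y = g_Y* - β × Δu, so Δu = (g_Y* - g_Y)/β.
Δu = (2.77 + 1.62)/2.76 = 4.39/2.76 = 1.59 percentage points.
Year-end unemployment = 4.09 + 1.59 = 5.68%.

5.68%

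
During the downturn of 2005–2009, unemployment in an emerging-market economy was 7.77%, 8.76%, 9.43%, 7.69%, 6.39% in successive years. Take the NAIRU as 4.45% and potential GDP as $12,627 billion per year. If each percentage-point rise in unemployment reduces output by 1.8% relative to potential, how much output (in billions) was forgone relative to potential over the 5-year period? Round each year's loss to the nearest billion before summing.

$4,044 billion

Year 2005: gap = -1.8 × (7.77 - 4.45) = -5.976%, loss ≈ 12627 × 5.976/100 ≈ 755.
Year 2006: gap = -1.8 × (8.76 - 4.45) = -7.758%, loss ≈ 12627 × 7.758/100 ≈ 980.
Year 2007: gap = -1.8 × (9.43 - 4.45) = -8.964%, loss ≈ 12627 × 8.964/100 ≈ 1132.
Year 2008: gap = -1.8 × (7.69 - 4.45) = -5.832%, loss ≈ 12627 × 5.832/100 ≈ 736.
Year 2009: gap = -1.8 × (6.39 - 4.45) = -3.492%, loss ≈ 12627 × 3.492/100 ≈ 441.
Total lost output = 755 + 980 + 1132 + 736 + 441 = 4044 billion.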